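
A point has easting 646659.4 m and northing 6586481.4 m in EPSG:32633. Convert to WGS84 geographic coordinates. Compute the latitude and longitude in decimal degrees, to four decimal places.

lat 59.3914°, lon 17.5825°

Zone 33N: λ₀ = 15°, k₀ = 0.9996, false easting 500000 m.
Meridian distance M = (N − FN)/k₀ = 6589117.0 m.
Inverse transverse Mercator on WGS84 gives φ = 59.39140038°, λ = 17.58250061°.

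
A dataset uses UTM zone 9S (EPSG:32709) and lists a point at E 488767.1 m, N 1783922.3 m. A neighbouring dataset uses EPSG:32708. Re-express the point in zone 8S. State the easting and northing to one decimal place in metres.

UTM 9S → geographic: φ = -74.03589984°, λ = -129.36589889°.
UTM 8S (λ₀ = -135°) forward: E = 672728.270 m, N = 1775784.223 m.

E 672728.3 m, N 1775784.2 m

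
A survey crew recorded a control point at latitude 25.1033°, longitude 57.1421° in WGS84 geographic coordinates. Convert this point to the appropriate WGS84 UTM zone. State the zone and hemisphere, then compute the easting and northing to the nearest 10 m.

Zone 40N: E 514330 m, N 2776390 m

Longitude 57.1421° lies in the 6° band [54°, 60°), giving zone 40; latitude is north of the equator, so 40N.
Zone 40 central meridian λ₀ = 6×40 − 183 = 57°; Δλ = +0.1421°.
Transverse Mercator on WGS84 with k₀ = 0.9996 gives E = 514327.267 m, N = 2776393.626 m.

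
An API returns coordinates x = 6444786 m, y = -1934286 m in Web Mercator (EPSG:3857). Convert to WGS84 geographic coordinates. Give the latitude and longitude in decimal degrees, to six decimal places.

lat -17.115602°, lon 57.894498°

R = 6378137 m. λ = x/R = 57.89449767°.
φ = 2·arctan(exp(y/R)) − 90° = 2·arctan(0.73840) − 90° = -17.11560240°.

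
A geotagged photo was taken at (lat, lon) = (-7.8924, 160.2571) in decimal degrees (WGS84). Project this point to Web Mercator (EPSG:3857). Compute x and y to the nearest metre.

x 17839739 m, y -881370 m

Web Mercator is spherical with R = a = 6378137 m.
x = R·λ = 6378137 × 2.797014045 = 17839738.768 m.
y = R·ln tan(π/4 + φ/2) = 6378137 × -0.138186064 = -881369.648 m.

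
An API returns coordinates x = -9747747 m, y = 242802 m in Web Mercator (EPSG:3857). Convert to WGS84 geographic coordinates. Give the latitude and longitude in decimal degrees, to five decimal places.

lat 2.18060°, lon -87.56550°

R = 6378137 m. λ = x/R = -87.56550116°.
φ = 2·arctan(exp(y/R)) − 90° = 2·arctan(1.03880) − 90° = 2.18060087°.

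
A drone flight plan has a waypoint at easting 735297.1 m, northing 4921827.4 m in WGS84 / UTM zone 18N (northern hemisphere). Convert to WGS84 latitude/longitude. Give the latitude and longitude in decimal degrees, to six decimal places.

Zone 18N: λ₀ = -75°, k₀ = 0.9996, false easting 500000 m.
Meridian distance M = (N − FN)/k₀ = 4923796.9 m.
Inverse transverse Mercator on WGS84 gives φ = 44.41149974°, λ = -72.04469998°.

lat 44.411500°, lon -72.044700°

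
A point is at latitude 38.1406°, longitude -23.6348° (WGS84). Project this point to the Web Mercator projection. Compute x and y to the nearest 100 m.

x -2631000 m, y 4599300 m

Web Mercator is spherical with R = a = 6378137 m.
x = R·λ = 6378137 × -0.412505078 = -2631013.901 m.
y = R·ln tan(π/4 + φ/2) = 6378137 × 0.721105075 = 4599306.962 m.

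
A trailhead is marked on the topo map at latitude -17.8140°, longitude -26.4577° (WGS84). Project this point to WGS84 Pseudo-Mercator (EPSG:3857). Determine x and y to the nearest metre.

Web Mercator is spherical with R = a = 6378137 m.
x = R·λ = 6378137 × -0.461773978 = -2945257.692 m.
y = R·ln tan(π/4 + φ/2) = 6378137 × -0.316046678 = -2015789.008 m.

x -2945258 m, y -2015789 m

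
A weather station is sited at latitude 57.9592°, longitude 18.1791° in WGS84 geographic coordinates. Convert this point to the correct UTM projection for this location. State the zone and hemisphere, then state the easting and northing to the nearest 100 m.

Zone 34N: E 333100 m, N 6427700 m

Longitude 18.1791° lies in the 6° band [18°, 24°), giving zone 34; latitude is north of the equator, so 34N.
Zone 34 central meridian λ₀ = 6×34 − 183 = 21°; Δλ = -2.8209°.
Transverse Mercator on WGS84 with k₀ = 0.9996 gives E = 333098.682 m, N = 6427651.633 m.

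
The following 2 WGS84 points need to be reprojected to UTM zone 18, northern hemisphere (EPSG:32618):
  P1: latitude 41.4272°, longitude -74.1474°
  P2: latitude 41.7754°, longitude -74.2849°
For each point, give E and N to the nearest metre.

P1: E 571240 m, N 4586533 m; P2: E 559431 m, N 4625087 m

UTM zone 18N: λ₀ = -75°, k₀ = 0.9996.
P1 (41.4272°, -74.1474°) → (571240.325, 4586532.811) m.
P2 (41.7754°, -74.2849°) → (559430.857, 4625086.721) m.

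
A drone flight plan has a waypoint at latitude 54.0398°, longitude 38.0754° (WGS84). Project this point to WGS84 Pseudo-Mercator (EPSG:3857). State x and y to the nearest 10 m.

Web Mercator is spherical with R = a = 6378137 m.
x = R·λ = 6378137 × 0.664541094 = 4238534.140 m.
y = R·ln tan(π/4 + φ/2) = 6378137 × 1.125359575 = 7177697.544 m.

x 4238530 m, y 7177700 m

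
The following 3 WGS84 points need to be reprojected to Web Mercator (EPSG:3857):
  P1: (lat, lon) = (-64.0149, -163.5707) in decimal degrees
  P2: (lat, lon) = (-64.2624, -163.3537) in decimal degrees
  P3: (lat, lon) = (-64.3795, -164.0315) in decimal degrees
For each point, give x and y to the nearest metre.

Web Mercator: x = R·λ, y = R·ln tan(π/4+φ/2), R = 6378137 m.
P1 (-64.0149°, -163.5707°) → (-18208607.033, -9353548.873) m.
P2 (-64.2624°, -163.3537°) → (-18184450.703, -9416712.792) m.
P3 (-64.3795°, -164.0315°) → (-18259903.054, -9446795.055) m.

P1: x -18208607 m, y -9353549 m; P2: x -18184451 m, y -9416713 m; P3: x -18259903 m, y -9446795 m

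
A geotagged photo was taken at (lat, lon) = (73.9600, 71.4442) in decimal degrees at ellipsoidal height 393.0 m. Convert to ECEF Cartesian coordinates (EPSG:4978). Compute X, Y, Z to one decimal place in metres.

WGS84: a = 6378137 m, e² = 0.006694380; N(φ) = a/√(1−e²sin²φ) = 6397947.851 m.
X = (N+h)·cosφ·cosλ = 562600.236 m; Y = (N+h)·cosφ·sinλ = 1676008.657 m; Z = (N(1−e²)+h)·sinφ = 6108084.369 m.

X 562600.2 m, Y 1676008.7 m, Z 6108084.4 m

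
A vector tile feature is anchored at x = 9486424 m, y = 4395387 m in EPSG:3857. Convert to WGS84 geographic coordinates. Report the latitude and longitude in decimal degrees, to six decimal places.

lat 36.685696°, lon 85.217997°

R = 6378137 m. λ = x/R = 85.21799671°.
φ = 2·arctan(exp(y/R)) − 90° = 2·arctan(1.99199) − 90° = 36.68569640°.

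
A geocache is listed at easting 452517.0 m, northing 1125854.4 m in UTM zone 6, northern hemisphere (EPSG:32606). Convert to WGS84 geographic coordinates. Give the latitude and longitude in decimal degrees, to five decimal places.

lat 10.18460°, lon -147.43350°

Zone 6N: λ₀ = -147°, k₀ = 0.9996, false easting 500000 m.
Meridian distance M = (N − FN)/k₀ = 1126304.9 m.
Inverse transverse Mercator on WGS84 gives φ = 10.18460006°, λ = -147.43349982°.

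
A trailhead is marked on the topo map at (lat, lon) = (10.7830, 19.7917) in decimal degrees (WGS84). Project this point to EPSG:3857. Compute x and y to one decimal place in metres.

Web Mercator is spherical with R = a = 6378137 m.
x = R·λ = 6378137 × 0.345430330 = 2203201.966 m.
y = R·ln tan(π/4 + φ/2) = 6378137 × 0.189319756 = 1207507.341 m.

x 2203202.0 m, y 1207507.3 m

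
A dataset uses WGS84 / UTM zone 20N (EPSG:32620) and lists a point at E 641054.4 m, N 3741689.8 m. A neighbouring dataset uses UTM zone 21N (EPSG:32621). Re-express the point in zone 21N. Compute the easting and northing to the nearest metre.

UTM 20N → geographic: φ = 33.80599998°, λ = -61.47609957°.
UTM 21N (λ₀ = -57°) forward: E = 85542.908 m, N = 3749664.422 m.

E 85543 m, N 3749664 m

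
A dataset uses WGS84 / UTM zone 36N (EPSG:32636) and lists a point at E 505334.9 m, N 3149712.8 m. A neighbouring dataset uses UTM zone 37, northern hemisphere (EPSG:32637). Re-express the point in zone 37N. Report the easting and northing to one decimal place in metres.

E -82572.5 m, N 3164155.7 m

UTM 36N → geographic: φ = 28.47399994°, λ = 33.05449952°.
UTM 37N (λ₀ = 39°) forward: E = -82572.464 m, N = 3164155.678 m.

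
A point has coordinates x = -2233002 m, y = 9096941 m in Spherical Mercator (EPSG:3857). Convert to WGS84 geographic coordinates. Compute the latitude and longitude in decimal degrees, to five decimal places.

R = 6378137 m. λ = x/R = -20.05939826°.
φ = 2·arctan(exp(y/R)) − 90° = 2·arctan(4.16314) − 90° = 62.98649820°.

lat 62.98650°, lon -20.05940°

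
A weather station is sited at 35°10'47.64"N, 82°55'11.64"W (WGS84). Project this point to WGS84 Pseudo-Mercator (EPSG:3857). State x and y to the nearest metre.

x -9230601 m, y 4188356 m

Web Mercator is spherical with R = a = 6378137 m.
x = R·λ = 6378137 × -1.447225270 = -9230601.045 m.
y = R·ln tan(π/4 + φ/2) = 6378137 × 0.656673852 = 4188355.790 m.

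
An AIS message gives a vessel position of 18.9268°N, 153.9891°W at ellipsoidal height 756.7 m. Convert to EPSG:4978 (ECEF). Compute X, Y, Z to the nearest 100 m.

X -5424700 m, Y -2647100 m, Z 2055900 m

WGS84: a = 6378137 m, e² = 0.006694380; N(φ) = a/√(1−e²sin²φ) = 6380384.284 m.
X = (N+h)·cosφ·cosλ = -5424740.132 m; Y = (N+h)·cosφ·sinλ = -2647100.170 m; Z = (N(1−e²)+h)·sinφ = 2055932.038 m.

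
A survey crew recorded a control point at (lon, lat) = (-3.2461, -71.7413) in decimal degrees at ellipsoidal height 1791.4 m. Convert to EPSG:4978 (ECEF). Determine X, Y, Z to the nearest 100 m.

X 2001700 m, Y -113500 m, Z -6036400 m

WGS84: a = 6378137 m, e² = 0.006694380; N(φ) = a/√(1−e²sin²φ) = 6397477.812 m.
X = (N+h)·cosφ·cosλ = 2001725.418 m; Y = (N+h)·cosφ·sinλ = -113529.515 m; Z = (N(1−e²)+h)·sinφ = -6036405.144 m.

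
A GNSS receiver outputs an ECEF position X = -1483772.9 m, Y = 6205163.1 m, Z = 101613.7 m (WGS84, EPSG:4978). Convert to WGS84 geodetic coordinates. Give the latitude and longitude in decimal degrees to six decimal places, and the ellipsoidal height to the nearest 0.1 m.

lat 0.918600°, lon 103.448000°, h 2774.1 m

λ = atan2(Y, X) = 103.44799973°; p = √(X²+Y²) = 6380096.5 m.
Bowring's method on WGS84 (a = 6378137 m, b = 6356752.314 m) gives φ = 0.91859964°, h = 2774.065 m.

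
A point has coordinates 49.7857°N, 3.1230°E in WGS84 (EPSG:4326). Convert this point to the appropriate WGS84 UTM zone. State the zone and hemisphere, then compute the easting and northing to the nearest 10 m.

Longitude 3.1230° lies in the 6° band [0°, 6°), giving zone 31; latitude is north of the equator, so 31N.
Zone 31 central meridian λ₀ = 6×31 − 183 = 3°; Δλ = +0.1230°.
Transverse Mercator on WGS84 with k₀ = 0.9996 gives E = 508854.170 m, N = 5514811.549 m.

Zone 31N: E 508850 m, N 5514810 m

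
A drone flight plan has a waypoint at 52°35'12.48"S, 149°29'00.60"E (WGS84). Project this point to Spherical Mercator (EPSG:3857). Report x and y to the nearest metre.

x 16640427 m, y -6906930 m

Web Mercator is spherical with R = a = 6378137 m.
x = R·λ = 6378137 × 2.608979252 = 16640427.102 m.
y = R·ln tan(π/4 + φ/2) = 6378137 × -1.082907103 = -6906929.863 m.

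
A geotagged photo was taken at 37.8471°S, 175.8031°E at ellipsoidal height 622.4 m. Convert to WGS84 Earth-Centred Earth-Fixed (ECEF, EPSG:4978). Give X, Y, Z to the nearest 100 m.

WGS84: a = 6378137 m, e² = 0.006694380; N(φ) = a/√(1−e²sin²φ) = 6386189.023 m.
X = (N+h)·cosφ·cosλ = -5029827.363 m; Y = (N+h)·cosφ·sinλ = 369093.826 m; Z = (N(1−e²)+h)·sinφ = -3892438.479 m.

X -5029800 m, Y 369100 m, Z -3892400 m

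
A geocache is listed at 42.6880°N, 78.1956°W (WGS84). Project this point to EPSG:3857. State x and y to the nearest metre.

x -8704694 m, y 5264602 m

Web Mercator is spherical with R = a = 6378137 m.
x = R·λ = 6378137 × -1.364770681 = -8704694.374 m.
y = R·ln tan(π/4 + φ/2) = 6378137 × 0.825413785 = 5264602.200 m.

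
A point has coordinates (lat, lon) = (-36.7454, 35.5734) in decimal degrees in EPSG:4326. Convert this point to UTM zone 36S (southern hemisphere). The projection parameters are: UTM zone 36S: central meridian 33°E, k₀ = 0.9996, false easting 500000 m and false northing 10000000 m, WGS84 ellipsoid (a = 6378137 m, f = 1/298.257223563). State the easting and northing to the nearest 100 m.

E 729800 m, N 5930300 m

Zone 36 central meridian λ₀ = 6×36 − 183 = 33°; Δλ = +2.5734°.
Transverse Mercator on WGS84 with k₀ = 0.9996 gives E = 729754.317 m, N = 5930282.633 m.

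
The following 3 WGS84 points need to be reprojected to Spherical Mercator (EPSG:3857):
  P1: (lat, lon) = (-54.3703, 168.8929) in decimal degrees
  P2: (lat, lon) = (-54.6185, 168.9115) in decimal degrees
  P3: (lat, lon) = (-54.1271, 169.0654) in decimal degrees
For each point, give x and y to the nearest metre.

P1: x 18801072 m, y -7240601 m; P2: x 18803142 m, y -7288174 m; P3: x 18820274 m, y -7194264 m

Web Mercator: x = R·λ, y = R·ln tan(π/4+φ/2), R = 6378137 m.
P1 (-54.3703°, 168.8929°) → (18801071.627, -7240600.960) m.
P2 (-54.6185°, 168.9115°) → (18803142.169, -7288174.023) m.
P3 (-54.1271°, 169.0654°) → (18820274.239, -7194264.355) m.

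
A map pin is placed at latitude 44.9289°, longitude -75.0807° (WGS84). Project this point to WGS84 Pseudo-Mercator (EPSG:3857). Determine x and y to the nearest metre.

Web Mercator is spherical with R = a = 6378137 m.
x = R·λ = 6378137 × -1.310405420 = -8357945.292 m.
y = R·ln tan(π/4 + φ/2) = 6378137 × 0.879619736 = 5610335.183 m.

x -8357945 m, y 5610335 m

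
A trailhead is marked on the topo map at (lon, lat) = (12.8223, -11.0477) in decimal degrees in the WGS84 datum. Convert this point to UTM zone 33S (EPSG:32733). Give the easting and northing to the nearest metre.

Zone 33 central meridian λ₀ = 6×33 − 183 = 15°; Δλ = -2.1777°.
Transverse Mercator on WGS84 with k₀ = 0.9996 gives E = 262084.578 m, N = 8777879.628 m.

E 262085 m, N 8777880 m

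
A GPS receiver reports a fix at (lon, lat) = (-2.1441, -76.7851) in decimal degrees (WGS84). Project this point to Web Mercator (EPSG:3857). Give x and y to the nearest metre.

x -238680 m, y -13748599 m

Web Mercator is spherical with R = a = 6378137 m.
x = R·λ = 6378137 × -0.037421604 = -238680.120 m.
y = R·ln tan(π/4 + φ/2) = 6378137 × -2.155582321 = -13748599.357 m.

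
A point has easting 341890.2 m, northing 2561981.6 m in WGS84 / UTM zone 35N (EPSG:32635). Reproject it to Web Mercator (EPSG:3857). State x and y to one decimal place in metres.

x 2833693.3 m, y 2651282.6 m

Unproject from UTM 35N (λ₀ = 27°) → φ = 23.15920010°, λ = 25.45550002°.
Web Mercator (R = 6378137 m): x = 2833693.301 m, y = 2651282.584 m.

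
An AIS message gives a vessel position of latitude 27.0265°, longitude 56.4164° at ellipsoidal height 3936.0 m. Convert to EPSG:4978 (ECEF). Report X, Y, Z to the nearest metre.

X 3146921 m, Y 4739439 m, Z 2882620 m

WGS84: a = 6378137 m, e² = 0.006694380; N(φ) = a/√(1−e²sin²φ) = 6382549.719 m.
X = (N+h)·cosφ·cosλ = 3146920.617 m; Y = (N+h)·cosφ·sinλ = 4739438.884 m; Z = (N(1−e²)+h)·sinφ = 2882620.058 m.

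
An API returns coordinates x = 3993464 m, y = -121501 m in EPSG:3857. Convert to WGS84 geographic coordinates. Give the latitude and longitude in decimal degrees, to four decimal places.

R = 6378137 m. λ = x/R = 35.87389748°.
φ = 2·arctan(exp(y/R)) − 90° = 2·arctan(0.98113) − 90° = -1.09139605°.

lat -1.0914°, lon 35.8739°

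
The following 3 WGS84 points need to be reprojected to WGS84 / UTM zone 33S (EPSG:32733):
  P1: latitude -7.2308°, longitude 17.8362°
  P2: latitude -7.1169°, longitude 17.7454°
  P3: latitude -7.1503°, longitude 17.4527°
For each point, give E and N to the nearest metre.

P1: E 813229 m, N 9199760 m; P2: E 803269 m, N 9212428 m; P3: E 770896 m, N 9208914 m

UTM zone 33S: λ₀ = 15°, k₀ = 0.9996.
P1 (-7.2308°, 17.8362°) → (813229.486, 9199760.475) m.
P2 (-7.1169°, 17.7454°) → (803269.425, 9212427.506) m.
P3 (-7.1503°, 17.4527°) → (770896.352, 9208913.885) m.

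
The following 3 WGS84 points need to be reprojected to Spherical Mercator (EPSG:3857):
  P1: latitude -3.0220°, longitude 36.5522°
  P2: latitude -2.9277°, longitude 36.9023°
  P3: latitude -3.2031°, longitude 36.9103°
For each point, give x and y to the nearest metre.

P1: x 4068972 m, y -336564 m; P2: x 4107945 m, y -326052 m; P3: x 4108836 m, y -356753 m

Web Mercator: x = R·λ, y = R·ln tan(π/4+φ/2), R = 6378137 m.
P1 (-3.0220°, 36.5522°) → (4068972.291, -336563.586) m.
P2 (-2.9277°, 36.9023°) → (4107945.245, -326051.991) m.
P3 (-3.2031°, 36.9103°) → (4108835.801, -356753.338) m.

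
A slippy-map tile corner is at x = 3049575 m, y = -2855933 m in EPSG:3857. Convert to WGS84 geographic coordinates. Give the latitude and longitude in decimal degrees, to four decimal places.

R = 6378137 m. λ = x/R = 27.39479833°.
φ = 2·arctan(exp(y/R)) − 90° = 2·arctan(0.63905) − 90° = -24.83859793°.

lat -24.8386°, lon 27.3948°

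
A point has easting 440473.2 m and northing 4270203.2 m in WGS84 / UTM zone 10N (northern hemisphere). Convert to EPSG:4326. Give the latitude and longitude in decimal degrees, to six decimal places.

Zone 10N: λ₀ = -123°, k₀ = 0.9996, false easting 500000 m.
Meridian distance M = (N − FN)/k₀ = 4271912.0 m.
Inverse transverse Mercator on WGS84 gives φ = 38.57830039°, λ = -123.68340027°.

lat 38.578300°, lon -123.683400°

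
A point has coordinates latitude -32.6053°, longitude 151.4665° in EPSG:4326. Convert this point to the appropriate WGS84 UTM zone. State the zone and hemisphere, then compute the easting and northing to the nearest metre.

Zone 56S: E 356105 m, N 6391430 m

Longitude 151.4665° lies in the 6° band [150°, 156°), giving zone 56; latitude is south of the equator, so 56S.
Zone 56 central meridian λ₀ = 6×56 − 183 = 153°; Δλ = -1.5335°.
Transverse Mercator on WGS84 with k₀ = 0.9996 gives E = 356105.126 m, N = 6391430.370 m.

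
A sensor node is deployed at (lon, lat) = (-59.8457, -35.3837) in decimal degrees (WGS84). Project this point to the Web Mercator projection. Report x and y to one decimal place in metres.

x -6661992.9 m, y -4216147.5 m

Web Mercator is spherical with R = a = 6378137 m.
x = R·λ = 6378137 × -1.044504508 = -6661992.8502 m.
y = R·ln tan(π/4 + φ/2) = 6378137 × -0.661031187 = -4216147.471 m.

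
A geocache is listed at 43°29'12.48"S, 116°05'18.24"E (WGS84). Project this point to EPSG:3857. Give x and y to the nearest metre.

Web Mercator is spherical with R = a = 6378137 m.
x = R·λ = 6378137 × 2.026124803 = 12922901.575 m.
y = R·ln tan(π/4 + φ/2) = 6378137 × -0.844504243 = -5386363.758 m.

x 12922902 m, y -5386364 m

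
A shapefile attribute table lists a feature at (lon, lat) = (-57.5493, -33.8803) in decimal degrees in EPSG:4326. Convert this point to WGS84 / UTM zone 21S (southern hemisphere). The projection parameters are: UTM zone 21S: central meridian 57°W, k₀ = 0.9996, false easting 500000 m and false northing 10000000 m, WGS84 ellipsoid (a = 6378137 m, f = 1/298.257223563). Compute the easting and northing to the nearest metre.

E 449202 m, N 6250980 m

Zone 21 central meridian λ₀ = 6×21 − 183 = -57°; Δλ = -0.5493°.
Transverse Mercator on WGS84 with k₀ = 0.9996 gives E = 449201.998 m, N = 6250980.246 m.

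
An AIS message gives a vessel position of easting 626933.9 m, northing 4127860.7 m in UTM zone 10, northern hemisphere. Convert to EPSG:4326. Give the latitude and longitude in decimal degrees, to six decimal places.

lat 37.288700°, lon -121.568000°

Zone 10N: λ₀ = -123°, k₀ = 0.9996, false easting 500000 m.
Meridian distance M = (N − FN)/k₀ = 4129512.5 m.
Inverse transverse Mercator on WGS84 gives φ = 37.28870011°, λ = -121.56800045°.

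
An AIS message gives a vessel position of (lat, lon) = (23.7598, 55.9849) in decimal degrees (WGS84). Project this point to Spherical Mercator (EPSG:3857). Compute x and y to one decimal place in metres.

x 6232210.6 m, y 2724165.9 m

Web Mercator is spherical with R = a = 6378137 m.
x = R·λ = 6378137 × 0.977120836 = 6232210.560 m.
y = R·ln tan(π/4 + φ/2) = 6378137 × 0.427109968 = 2724165.890 m.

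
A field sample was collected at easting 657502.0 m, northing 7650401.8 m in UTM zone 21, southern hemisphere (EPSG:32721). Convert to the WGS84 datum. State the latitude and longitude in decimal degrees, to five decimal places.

Zone 21S: λ₀ = -57°, k₀ = 0.9996, false easting 500000 m, false northing 10000000 m.
Meridian distance M = (N − FN)/k₀ = -2350538.4 m.
Inverse transverse Mercator on WGS84 gives φ = -21.24119990°, λ = -55.48220019°.

lat -21.24120°, lon -55.48220°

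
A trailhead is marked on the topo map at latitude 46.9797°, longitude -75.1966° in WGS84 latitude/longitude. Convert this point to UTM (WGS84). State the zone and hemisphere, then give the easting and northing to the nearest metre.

Longitude -75.1966° lies in the 6° band [-78°, -72°), giving zone 18; latitude is north of the equator, so 18N.
Zone 18 central meridian λ₀ = 6×18 − 183 = -75°; Δλ = -0.1966°.
Transverse Mercator on WGS84 with k₀ = 0.9996 gives E = 485047.714 m, N = 5202927.004 m.

Zone 18N: E 485048 m, N 5202927 m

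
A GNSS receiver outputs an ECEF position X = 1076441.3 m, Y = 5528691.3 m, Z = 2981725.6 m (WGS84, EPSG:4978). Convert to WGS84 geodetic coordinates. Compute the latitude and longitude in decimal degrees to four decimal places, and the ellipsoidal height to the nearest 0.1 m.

lat 28.0552°, lon 78.9823°, h -381.7 m

λ = atan2(Y, X) = 78.98230004°; p = √(X²+Y²) = 5632508.6 m.
Bowring's method on WGS84 (a = 6378137 m, b = 6356752.314 m) gives φ = 28.05519987°, h = -381.652 m.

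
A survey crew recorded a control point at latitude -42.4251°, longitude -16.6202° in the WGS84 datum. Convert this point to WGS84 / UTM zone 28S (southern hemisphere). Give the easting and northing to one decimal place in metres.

E 366714.0 m, N 5301752.1 m

Zone 28 central meridian λ₀ = 6×28 − 183 = -15°; Δλ = -1.6202°.
Transverse Mercator on WGS84 with k₀ = 0.9996 gives E = 366714.033 m, N = 5301752.131 m.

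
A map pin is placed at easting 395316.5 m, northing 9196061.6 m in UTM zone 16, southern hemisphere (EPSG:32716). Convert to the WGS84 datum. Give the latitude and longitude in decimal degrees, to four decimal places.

lat -7.2721°, lon -87.9483°

Zone 16S: λ₀ = -87°, k₀ = 0.9996, false easting 500000 m, false northing 10000000 m.
Meridian distance M = (N − FN)/k₀ = -804260.1 m.
Inverse transverse Mercator on WGS84 gives φ = -7.27209983°, λ = -87.94829981°.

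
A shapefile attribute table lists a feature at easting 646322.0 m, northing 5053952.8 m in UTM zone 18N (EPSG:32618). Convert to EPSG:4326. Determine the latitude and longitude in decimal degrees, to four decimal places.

lat 45.6237°, lon -73.1230°

Zone 18N: λ₀ = -75°, k₀ = 0.9996, false easting 500000 m.
Meridian distance M = (N − FN)/k₀ = 5055975.2 m.
Inverse transverse Mercator on WGS84 gives φ = 45.62370028°, λ = -73.12300021°.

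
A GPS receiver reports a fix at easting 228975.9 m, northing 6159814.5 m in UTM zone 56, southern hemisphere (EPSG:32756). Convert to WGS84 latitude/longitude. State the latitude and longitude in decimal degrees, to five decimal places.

lat -34.66780°, lon 150.04230°

Zone 56S: λ₀ = 153°, k₀ = 0.9996, false easting 500000 m, false northing 10000000 m.
Meridian distance M = (N − FN)/k₀ = -3841722.2 m.
Inverse transverse Mercator on WGS84 gives φ = -34.66779971°, λ = 150.04229966°.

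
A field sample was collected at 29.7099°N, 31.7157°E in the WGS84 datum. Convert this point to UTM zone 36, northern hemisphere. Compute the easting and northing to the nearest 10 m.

Zone 36 central meridian λ₀ = 6×36 − 183 = 33°; Δλ = -1.2843°.
Transverse Mercator on WGS84 with k₀ = 0.9996 gives E = 375768.220 m, N = 3287330.761 m.

E 375770 m, N 3287330 m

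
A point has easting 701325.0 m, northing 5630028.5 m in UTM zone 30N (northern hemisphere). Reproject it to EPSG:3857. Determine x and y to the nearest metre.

x -15997 m, y 6583703 m

Unproject from UTM 30N (λ₀ = -3°) → φ = 50.78700010°, λ = -0.14370015°.
Web Mercator (R = 6378137 m): x = -15996.628 m, y = 6583702.641 m.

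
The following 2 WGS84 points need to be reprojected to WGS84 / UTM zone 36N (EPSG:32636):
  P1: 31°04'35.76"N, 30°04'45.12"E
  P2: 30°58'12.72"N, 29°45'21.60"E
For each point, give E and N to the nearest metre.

P1: E 221329 m, N 3441760 m; P2: E 190133 m, N 3430816 m

UTM zone 36N: λ₀ = 33°, k₀ = 0.9996.
P1 (31.0766°, 30.0792°) → (221329.074, 3441759.612) m.
P2 (30.9702°, 29.7560°) → (190133.397, 3430816.413) m.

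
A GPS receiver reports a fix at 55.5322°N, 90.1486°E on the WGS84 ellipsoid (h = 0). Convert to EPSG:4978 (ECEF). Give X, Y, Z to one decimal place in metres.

WGS84: a = 6378137 m, e² = 0.006694380; N(φ) = a/√(1−e²sin²φ) = 6392697.696 m.
X = (N+h)·cosφ·cosλ = -9383.234 m; Y = (N+h)·cosφ·sinλ = 3617890.292 m; Z = (N(1−e²)+h)·sinφ = 5235141.447 m.

X -9383.2 m, Y 3617890.3 m, Z 5235141.4 m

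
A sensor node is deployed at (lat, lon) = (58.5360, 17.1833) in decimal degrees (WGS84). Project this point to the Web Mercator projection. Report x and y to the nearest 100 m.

x 1912800 m, y 8080800 m

Web Mercator is spherical with R = a = 6378137 m.
x = R·λ = 6378137 × 0.299905161 = 1912836.206 m.
y = R·ln tan(π/4 + φ/2) = 6378137 × 1.266947923 = 8080767.428 m.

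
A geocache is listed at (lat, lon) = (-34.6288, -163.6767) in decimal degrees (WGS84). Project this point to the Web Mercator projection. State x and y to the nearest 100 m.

x -18220400 m, y -4113600 m

Web Mercator is spherical with R = a = 6378137 m.
x = R·λ = 6378137 × -2.856697324 = -18220406.899 m.
y = R·ln tan(π/4 + φ/2) = 6378137 × -0.644945424 = -4113550.270 m.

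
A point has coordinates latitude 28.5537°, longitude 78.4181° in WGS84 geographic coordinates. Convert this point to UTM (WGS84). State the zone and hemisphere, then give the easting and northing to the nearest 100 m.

Zone 44N: E 247400 m, N 3161300 m

Longitude 78.4181° lies in the 6° band [78°, 84°), giving zone 44; latitude is north of the equator, so 44N.
Zone 44 central meridian λ₀ = 6×44 − 183 = 81°; Δλ = -2.5819°.
Transverse Mercator on WGS84 with k₀ = 0.9996 gives E = 247403.749 m, N = 3161262.576 m.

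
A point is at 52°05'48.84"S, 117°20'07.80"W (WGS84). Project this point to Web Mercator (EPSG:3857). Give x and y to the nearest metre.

x -13061728 m, y -6817665 m

Web Mercator is spherical with R = a = 6378137 m.
x = R·λ = 6378137 × -2.047890804 = -13061728.112 m.
y = R·ln tan(π/4 + φ/2) = 6378137 × -1.068911693 = -6817665.216 m.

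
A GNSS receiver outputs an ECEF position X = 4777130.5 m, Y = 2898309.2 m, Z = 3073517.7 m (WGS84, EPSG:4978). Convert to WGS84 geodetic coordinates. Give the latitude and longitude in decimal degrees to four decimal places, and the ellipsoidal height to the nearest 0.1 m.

lat 28.9762°, lon 31.2454°, h 3971.4 m

λ = atan2(Y, X) = 31.24539986°; p = √(X²+Y²) = 5587590.9 m.
Bowring's method on WGS84 (a = 6378137 m, b = 6356752.314 m) gives φ = 28.97619970°, h = 3971.425 m.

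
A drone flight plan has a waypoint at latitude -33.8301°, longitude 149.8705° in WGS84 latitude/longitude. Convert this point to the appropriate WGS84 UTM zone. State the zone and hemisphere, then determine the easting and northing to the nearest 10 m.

Longitude 149.8705° lies in the 6° band [144°, 150°), giving zone 55; latitude is south of the equator, so 55S.
Zone 55 central meridian λ₀ = 6×55 − 183 = 147°; Δλ = +2.8705°.
Transverse Mercator on WGS84 with k₀ = 0.9996 gives E = 765653.614 m, N = 6252975.256 m.

Zone 55S: E 765650 m, N 6252980 m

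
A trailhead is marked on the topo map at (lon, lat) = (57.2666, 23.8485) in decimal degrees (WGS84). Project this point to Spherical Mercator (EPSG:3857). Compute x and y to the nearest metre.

x 6374889 m, y 2734958 m

Web Mercator is spherical with R = a = 6378137 m.
x = R·λ = 6378137 × 0.999490721 = 6374888.751 m.
y = R·ln tan(π/4 + φ/2) = 6378137 × 0.428802017 = 2734958.012 m.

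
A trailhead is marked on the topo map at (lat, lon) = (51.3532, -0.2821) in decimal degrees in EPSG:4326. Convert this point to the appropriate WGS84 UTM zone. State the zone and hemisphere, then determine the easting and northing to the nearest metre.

Longitude -0.2821° lies in the 6° band [-6°, 0°), giving zone 30; latitude is north of the equator, so 30N.
Zone 30 central meridian λ₀ = 6×30 − 183 = -3°; Δλ = +2.7179°.
Transverse Mercator on WGS84 with k₀ = 0.9996 gives E = 689246.788 m, N = 5692610.062 m.

Zone 30N: E 689247 m, N 5692610 m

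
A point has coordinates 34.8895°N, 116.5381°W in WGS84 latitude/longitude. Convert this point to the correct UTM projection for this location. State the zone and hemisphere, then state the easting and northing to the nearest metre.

Zone 11N: E 542206 m, N 3860886 m

Longitude -116.5381° lies in the 6° band [-120°, -114°), giving zone 11; latitude is north of the equator, so 11N.
Zone 11 central meridian λ₀ = 6×11 − 183 = -117°; Δλ = +0.4619°.
Transverse Mercator on WGS84 with k₀ = 0.9996 gives E = 542205.882 m, N = 3860886.458 m.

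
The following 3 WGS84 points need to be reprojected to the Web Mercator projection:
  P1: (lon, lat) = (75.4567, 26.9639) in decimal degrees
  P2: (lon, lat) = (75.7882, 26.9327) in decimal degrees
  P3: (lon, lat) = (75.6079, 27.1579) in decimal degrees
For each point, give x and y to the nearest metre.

P1: x 8399801 m, y 3118962 m; P2: x 8436704 m, y 3115066 m; P3: x 8416633 m, y 3143213 m

Web Mercator: x = R·λ, y = R·ln tan(π/4+φ/2), R = 6378137 m.
P1 (26.9639°, 75.4567°) → (8399801.421, 3118962.255) m.
P2 (26.9327°, 75.7882°) → (8436703.832, 3115066.017) m.
P3 (27.1579°, 75.6079°) → (8416632.928, 3143213.156) m.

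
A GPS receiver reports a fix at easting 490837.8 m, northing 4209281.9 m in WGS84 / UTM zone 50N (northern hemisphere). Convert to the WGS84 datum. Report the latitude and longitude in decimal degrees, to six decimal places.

lat 38.031200°, lon 116.895600°

Zone 50N: λ₀ = 117°, k₀ = 0.9996, false easting 500000 m.
Meridian distance M = (N − FN)/k₀ = 4210966.3 m.
Inverse transverse Mercator on WGS84 gives φ = 38.03120021°, λ = 116.89559952°.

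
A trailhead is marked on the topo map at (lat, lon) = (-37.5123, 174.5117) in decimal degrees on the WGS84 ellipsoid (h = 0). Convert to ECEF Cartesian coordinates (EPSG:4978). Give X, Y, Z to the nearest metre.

WGS84: a = 6378137 m, e² = 0.006694380; N(φ) = a/√(1−e²sin²φ) = 6386067.871 m.
X = (N+h)·cosφ·cosλ = -5042351.732 m; Y = (N+h)·cosφ·sinλ = 484484.057 m; Z = (N(1−e²)+h)·sinφ = -3862647.050 m.

X -5042352 m, Y 484484 m, Z -3862647 m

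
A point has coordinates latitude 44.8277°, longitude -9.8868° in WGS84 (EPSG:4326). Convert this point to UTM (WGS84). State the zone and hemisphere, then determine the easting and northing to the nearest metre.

Zone 29N: E 429897 m, N 4964193 m

Longitude -9.8868° lies in the 6° band [-12°, -6°), giving zone 29; latitude is north of the equator, so 29N.
Zone 29 central meridian λ₀ = 6×29 − 183 = -9°; Δλ = -0.8868°.
Transverse Mercator on WGS84 with k₀ = 0.9996 gives E = 429897.414 m, N = 4964192.816 m.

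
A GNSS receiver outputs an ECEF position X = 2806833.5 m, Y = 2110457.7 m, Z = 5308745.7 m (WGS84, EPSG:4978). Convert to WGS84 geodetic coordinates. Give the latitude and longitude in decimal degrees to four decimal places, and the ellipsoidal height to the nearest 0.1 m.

lat 56.6921°, lon 36.9395°, h 1910.6 m

λ = atan2(Y, X) = 36.93950047°; p = √(X²+Y²) = 3511744.0 m.
Bowring's method on WGS84 (a = 6378137 m, b = 6356752.314 m) gives φ = 56.69209964°, h = 1910.607 m.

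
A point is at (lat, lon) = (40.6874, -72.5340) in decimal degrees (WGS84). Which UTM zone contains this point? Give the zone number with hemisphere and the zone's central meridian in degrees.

UTM zone = ⌊(λ + 180)/6⌋ + 1; -72.5340° ∈ [-78°, -72°) → zone 18.
Hemisphere: N (φ ≥ 0).
Central meridian λ₀ = 6×18 − 183 = -75°.

Zone 18N, central meridian -75°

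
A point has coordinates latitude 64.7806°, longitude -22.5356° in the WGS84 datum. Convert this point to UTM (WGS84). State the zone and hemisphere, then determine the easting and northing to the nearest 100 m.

Zone 27N: E 427000 m, N 7184900 m

Longitude -22.5356° lies in the 6° band [-24°, -18°), giving zone 27; latitude is north of the equator, so 27N.
Zone 27 central meridian λ₀ = 6×27 − 183 = -21°; Δλ = -1.5356°.
Transverse Mercator on WGS84 with k₀ = 0.9996 gives E = 426998.401 m, N = 7184888.345 m.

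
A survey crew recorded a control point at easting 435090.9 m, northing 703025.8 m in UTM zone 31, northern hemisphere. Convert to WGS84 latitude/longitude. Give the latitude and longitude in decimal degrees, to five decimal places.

Zone 31N: λ₀ = 3°, k₀ = 0.9996, false easting 500000 m.
Meridian distance M = (N − FN)/k₀ = 703307.1 m.
Inverse transverse Mercator on WGS84 gives φ = 6.35990010°, λ = 2.41310032°.

lat 6.35990°, lon 2.41310°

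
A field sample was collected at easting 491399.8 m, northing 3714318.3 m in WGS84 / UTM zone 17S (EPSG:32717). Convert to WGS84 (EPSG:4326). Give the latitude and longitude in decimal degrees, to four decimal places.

Zone 17S: λ₀ = -81°, k₀ = 0.9996, false easting 500000 m, false northing 10000000 m.
Meridian distance M = (N − FN)/k₀ = -6288197.0 m.
Inverse transverse Mercator on WGS84 gives φ = -56.71509977°, λ = -81.14050020°.

lat -56.7151°, lon -81.1405°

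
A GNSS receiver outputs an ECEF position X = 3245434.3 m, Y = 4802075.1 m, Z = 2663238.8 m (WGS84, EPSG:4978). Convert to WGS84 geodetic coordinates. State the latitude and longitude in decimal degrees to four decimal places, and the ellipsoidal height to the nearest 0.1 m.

λ = atan2(Y, X) = 55.94760023°; p = √(X²+Y²) = 5795926.9 m.
Bowring's method on WGS84 (a = 6378137 m, b = 6356752.314 m) gives φ = 24.82509980°, h = 4133.833 m.

lat 24.8251°, lon 55.9476°, h 4133.8 m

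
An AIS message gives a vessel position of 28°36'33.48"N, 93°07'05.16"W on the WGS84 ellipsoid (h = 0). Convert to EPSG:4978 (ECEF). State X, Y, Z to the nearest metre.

WGS84: a = 6378137 m, e² = 0.006694380; N(φ) = a/√(1−e²sin²φ) = 6383037.553 m.
X = (N+h)·cosφ·cosλ = -304809.197 m; Y = (N+h)·cosφ·sinλ = -5595406.198 m; Z = (N(1−e²)+h)·sinφ = 3035956.893 m.

X -304809 m, Y -5595406 m, Z 3035957 m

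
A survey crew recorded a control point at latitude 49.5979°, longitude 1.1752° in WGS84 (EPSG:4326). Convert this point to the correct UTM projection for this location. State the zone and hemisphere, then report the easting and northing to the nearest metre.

Longitude 1.1752° lies in the 6° band [0°, 6°), giving zone 31; latitude is north of the equator, so 31N.
Zone 31 central meridian λ₀ = 6×31 − 183 = 3°; Δλ = -1.8248°.
Transverse Mercator on WGS84 with k₀ = 0.9996 gives E = 368137.969 m, N = 5495524.240 m.

Zone 31N: E 368138 m, N 5495524 m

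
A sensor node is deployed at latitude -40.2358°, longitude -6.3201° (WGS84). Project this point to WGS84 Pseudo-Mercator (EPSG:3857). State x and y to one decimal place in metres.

Web Mercator is spherical with R = a = 6378137 m.
x = R·λ = 6378137 × -0.110306554 = -703550.314 m.
y = R·ln tan(π/4 + φ/2) = 6378137 × -0.768291351 = -4900267.492 m.

x -703550.3 m, y -4900267.5 m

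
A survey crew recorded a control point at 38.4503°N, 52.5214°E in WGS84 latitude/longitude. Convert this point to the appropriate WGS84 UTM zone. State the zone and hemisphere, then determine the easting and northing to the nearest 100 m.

Zone 39N: E 632800 m, N 4256900 m

Longitude 52.5214° lies in the 6° band [48°, 54°), giving zone 39; latitude is north of the equator, so 39N.
Zone 39 central meridian λ₀ = 6×39 − 183 = 51°; Δλ = +1.5214°.
Transverse Mercator on WGS84 with k₀ = 0.9996 gives E = 632757.527 m, N = 4256874.843 m.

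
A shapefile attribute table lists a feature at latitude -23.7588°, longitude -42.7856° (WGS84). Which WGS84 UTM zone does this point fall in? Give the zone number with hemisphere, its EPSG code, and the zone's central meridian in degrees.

UTM zone = ⌊(λ + 180)/6⌋ + 1; -42.7856° ∈ [-48°, -42°) → zone 23.
Hemisphere: S (φ < 0).
Central meridian λ₀ = 6×23 − 183 = -45°.
EPSG code: 32723.

Zone 23S (EPSG:32723), central meridian -45°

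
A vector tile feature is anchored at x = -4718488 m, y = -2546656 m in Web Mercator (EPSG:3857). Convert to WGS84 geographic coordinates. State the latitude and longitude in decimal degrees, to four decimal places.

lat -22.2923°, lon -42.3869°

R = 6378137 m. λ = x/R = -42.38689888°.
φ = 2·arctan(exp(y/R)) − 90° = 2·arctan(0.67080) − 90° = -22.29230242°.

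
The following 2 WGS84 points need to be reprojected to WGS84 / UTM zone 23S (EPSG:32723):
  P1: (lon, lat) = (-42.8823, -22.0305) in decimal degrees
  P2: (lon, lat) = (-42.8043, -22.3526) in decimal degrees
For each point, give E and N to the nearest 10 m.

UTM zone 23S: λ₀ = -45°, k₀ = 0.9996.
P1 (-22.0305°, -42.8823°) → (718580.019, 7562281.440) m.
P2 (-22.3526°, -42.8043°) → (726117.066, 7526496.039) m.

P1: E 718580 m, N 7562280 m; P2: E 726120 m, N 7526500 m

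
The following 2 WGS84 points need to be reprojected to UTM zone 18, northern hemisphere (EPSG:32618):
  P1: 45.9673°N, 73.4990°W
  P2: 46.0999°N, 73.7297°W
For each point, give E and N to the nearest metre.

P1: E 616294 m, N 5091510 m; P2: E 598185 m, N 5105931 m

UTM zone 18N: λ₀ = -75°, k₀ = 0.9996.
P1 (45.9673°, -73.4990°) → (616293.921, 5091509.597) m.
P2 (46.0999°, -73.7297°) → (598184.800, 5105931.491) m.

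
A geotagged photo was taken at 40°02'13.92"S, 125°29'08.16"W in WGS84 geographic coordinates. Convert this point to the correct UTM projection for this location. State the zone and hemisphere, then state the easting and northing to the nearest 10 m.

Zone 10S: E 287930 m, N 5565150 m

Longitude -125.4856° lies in the 6° band [-126°, -120°), giving zone 10; latitude is south of the equator, so 10S.
Zone 10 central meridian λ₀ = 6×10 − 183 = -123°; Δλ = -2.4856°.
Transverse Mercator on WGS84 with k₀ = 0.9996 gives E = 287933.507 m, N = 5565153.854 m.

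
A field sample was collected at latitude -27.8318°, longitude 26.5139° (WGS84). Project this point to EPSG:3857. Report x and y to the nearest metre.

x 2951514 m, y -3227784 m

Web Mercator is spherical with R = a = 6378137 m.
x = R·λ = 6378137 × 0.462754853 = 2951513.847 m.
y = R·ln tan(π/4 + φ/2) = 6378137 × -0.506070052 = -3227784.121 m.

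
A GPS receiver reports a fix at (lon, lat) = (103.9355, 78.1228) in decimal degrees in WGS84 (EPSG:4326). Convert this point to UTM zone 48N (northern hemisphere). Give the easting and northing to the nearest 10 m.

E 475540 m, N 8672300 m

Zone 48 central meridian λ₀ = 6×48 − 183 = 105°; Δλ = -1.0645°.
Transverse Mercator on WGS84 with k₀ = 0.9996 gives E = 475543.551 m, N = 8672296.523 m.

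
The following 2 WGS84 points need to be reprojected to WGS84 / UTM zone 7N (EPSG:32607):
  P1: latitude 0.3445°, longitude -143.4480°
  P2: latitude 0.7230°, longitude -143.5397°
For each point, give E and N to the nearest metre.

UTM zone 7N: λ₀ = -141°, k₀ = 0.9996.
P1 (0.3445°, -143.4480°) → (227520.315, 38112.621) m.
P2 (0.7230°, -143.5397°) → (217324.149, 79992.359) m.

P1: E 227520 m, N 38113 m; P2: E 217324 m, N 79992 m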